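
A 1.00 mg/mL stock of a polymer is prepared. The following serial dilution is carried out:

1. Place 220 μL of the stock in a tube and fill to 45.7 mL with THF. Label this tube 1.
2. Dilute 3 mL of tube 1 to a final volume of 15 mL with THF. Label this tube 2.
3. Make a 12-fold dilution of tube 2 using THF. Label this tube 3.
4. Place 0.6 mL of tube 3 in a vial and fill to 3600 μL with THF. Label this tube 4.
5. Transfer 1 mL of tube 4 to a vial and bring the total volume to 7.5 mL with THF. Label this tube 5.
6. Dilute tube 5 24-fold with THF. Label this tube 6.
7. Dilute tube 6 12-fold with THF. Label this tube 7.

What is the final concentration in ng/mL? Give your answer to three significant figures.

0.00619 ng/mL

Step 1: 220 μL brought to 45.7 mL → factor 45700/220 = 207.73
Step 2: 3 mL brought to 15 mL → factor 15/3 = 5
Step 3: 12-fold → factor 12
Step 4: 0.6 mL brought to 3600 μL → factor 3.6/0.6 = 6
Step 5: 1 mL brought to 7.5 mL → factor 7.5/1 = 7.5
Step 6: 24-fold → factor 24
Step 7: 12-fold → factor 12
Overall dilution factor = 207.73 × 5 × 12 × 6 × 7.5 × 24 × 12 = 1.6153 × 10^8
Final = 1.00 mg/mL / 1.6153 × 10^8 = 6.191 × 10^-9 mg/mL = 0.00619 ng/mL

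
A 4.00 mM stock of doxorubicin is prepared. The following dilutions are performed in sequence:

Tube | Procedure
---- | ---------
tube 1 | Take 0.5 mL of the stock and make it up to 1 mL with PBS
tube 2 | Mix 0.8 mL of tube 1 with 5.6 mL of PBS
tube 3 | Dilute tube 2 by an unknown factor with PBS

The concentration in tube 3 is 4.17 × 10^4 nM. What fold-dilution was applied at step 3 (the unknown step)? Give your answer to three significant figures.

Step 1: 0.5 mL brought to 1 mL → factor 1/0.5 = 2
Step 2: 0.8 mL + 5.6 mL = 6.4 mL total → factor 6.4/0.8 = 8
Step 3: unknown factor x
Product of known-step factors = 16
Overall factor = 4.00 mM / (4.17 × 10^4 nM) = 95.923
x = 95.923 / 16 = 6.00

6.00-fold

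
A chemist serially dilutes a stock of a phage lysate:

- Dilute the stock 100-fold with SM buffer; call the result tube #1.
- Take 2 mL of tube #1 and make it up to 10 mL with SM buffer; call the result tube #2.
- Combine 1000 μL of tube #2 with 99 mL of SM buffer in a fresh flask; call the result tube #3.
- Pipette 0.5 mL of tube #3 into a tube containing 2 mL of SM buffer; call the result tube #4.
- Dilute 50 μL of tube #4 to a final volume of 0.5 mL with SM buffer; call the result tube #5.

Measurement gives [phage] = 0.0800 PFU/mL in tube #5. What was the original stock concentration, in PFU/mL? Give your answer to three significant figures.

Step 1: 100-fold → factor 100
Step 2: 2 mL brought to 10 mL → factor 10/2 = 5
Step 3: 1000 μL + 99 mL = 1 × 10^5 μL total → factor 1 × 10^5/1000 = 100
Step 4: 0.5 mL + 2 mL = 2.5 mL total → factor 2.5/0.5 = 5
Step 5: 50 μL brought to 0.5 mL → factor 500/50 = 10
Overall dilution factor = 100 × 5 × 100 × 5 × 10 = 2.5 × 10^6
Stock = 0.0800 PFU/mL × 2.5 × 10^6 = 2.00 × 10^5 PFU/mL

2.00 × 10^5 PFU/mL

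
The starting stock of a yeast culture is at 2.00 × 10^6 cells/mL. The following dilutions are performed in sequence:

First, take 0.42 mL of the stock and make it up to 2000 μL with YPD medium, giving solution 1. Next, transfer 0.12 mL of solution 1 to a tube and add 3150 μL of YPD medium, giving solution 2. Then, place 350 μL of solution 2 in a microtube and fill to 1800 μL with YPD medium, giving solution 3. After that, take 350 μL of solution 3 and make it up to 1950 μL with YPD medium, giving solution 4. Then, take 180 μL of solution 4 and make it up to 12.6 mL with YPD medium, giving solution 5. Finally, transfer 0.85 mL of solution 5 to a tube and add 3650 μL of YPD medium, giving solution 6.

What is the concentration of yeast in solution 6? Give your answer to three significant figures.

Step 1: 0.42 mL brought to 2000 μL → factor 2/0.42 = 4.7619
Step 2: 0.12 mL + 3150 μL = 3.27 mL total → factor 3.27/0.12 = 27.25
Step 3: 350 μL brought to 1800 μL → factor 1800/350 = 5.1429
Step 4: 350 μL brought to 1950 μL → factor 1950/350 = 5.5714
Step 5: 180 μL brought to 12.6 mL → factor 12600/180 = 70
Step 6: 0.85 mL + 3650 μL = 4.5 mL total → factor 4.5/0.85 = 5.2941
Overall dilution factor = 4.7619 × 27.25 × 5.1429 × 5.5714 × 70 × 5.2941 = 1.3779 × 10^6
Final = 2.00 × 10^6 cells/mL / 1.3779 × 10^6 = 1.45 cells/mL

1.45 cells/mL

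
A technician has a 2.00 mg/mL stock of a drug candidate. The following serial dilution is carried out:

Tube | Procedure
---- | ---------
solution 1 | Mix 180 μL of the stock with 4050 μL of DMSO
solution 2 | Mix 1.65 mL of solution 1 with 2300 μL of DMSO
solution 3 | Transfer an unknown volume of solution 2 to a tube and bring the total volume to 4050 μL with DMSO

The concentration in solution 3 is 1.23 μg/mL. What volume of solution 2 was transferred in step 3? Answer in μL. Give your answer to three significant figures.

140 μL

Step 1: 180 μL + 4050 μL = 4230 μL total → factor 4230/180 = 23.5
Step 2: 1.65 mL + 2300 μL = 3.95 mL total → factor 3.95/1.65 = 2.3939
Step 3: v brought to 4050 μL → factor = 4050 μL/v
Product of known-step factors = 56.258
Overall factor = 2.00 mg/mL / (1.23 μg/mL) = 1626
Step-3 factor = 1626 / 56.258 = 28.903
v = 4050 μL / 28.903 = 140 μL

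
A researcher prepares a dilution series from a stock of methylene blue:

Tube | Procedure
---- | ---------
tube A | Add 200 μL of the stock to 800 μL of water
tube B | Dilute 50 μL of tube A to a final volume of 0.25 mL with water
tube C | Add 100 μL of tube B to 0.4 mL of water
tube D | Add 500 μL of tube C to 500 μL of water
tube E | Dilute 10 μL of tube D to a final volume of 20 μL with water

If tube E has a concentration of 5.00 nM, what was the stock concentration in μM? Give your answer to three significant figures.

2.50 μM

Step 1: 200 μL + 800 μL = 1000 μL total → factor 1000/200 = 5
Step 2: 50 μL brought to 0.25 mL → factor 250/50 = 5
Step 3: 100 μL + 0.4 mL = 500 μL total → factor 500/100 = 5
Step 4: 500 μL + 500 μL = 1000 μL total → factor 1000/500 = 2
Step 5: 10 μL brought to 20 μL → factor 20/10 = 2
Overall dilution factor = 5 × 5 × 5 × 2 × 2 = 500
Stock = 5.00 nM × 500 = 2500 nM = 2.50 μM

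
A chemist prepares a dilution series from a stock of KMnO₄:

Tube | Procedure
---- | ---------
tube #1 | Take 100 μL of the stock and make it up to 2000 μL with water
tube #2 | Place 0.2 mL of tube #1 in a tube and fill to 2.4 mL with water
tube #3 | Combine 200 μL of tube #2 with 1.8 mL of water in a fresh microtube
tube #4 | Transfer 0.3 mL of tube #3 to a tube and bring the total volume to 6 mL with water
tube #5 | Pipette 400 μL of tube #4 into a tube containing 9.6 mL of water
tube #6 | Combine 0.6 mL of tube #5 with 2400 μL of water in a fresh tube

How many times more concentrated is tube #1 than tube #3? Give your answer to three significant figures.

Step 1: 100 μL brought to 2000 μL → factor 2000/100 = 20
Step 2: 0.2 mL brought to 2.4 mL → factor 2.4/0.2 = 12
Step 3: 200 μL + 1.8 mL = 2000 μL total → factor 2000/200 = 10
Dilution factor to tube #1 = 20; to tube #3 = 2400
[tube #1]/[tube #3] = (factor to tube #3)/(factor to tube #1) = 2400/20 = 120

120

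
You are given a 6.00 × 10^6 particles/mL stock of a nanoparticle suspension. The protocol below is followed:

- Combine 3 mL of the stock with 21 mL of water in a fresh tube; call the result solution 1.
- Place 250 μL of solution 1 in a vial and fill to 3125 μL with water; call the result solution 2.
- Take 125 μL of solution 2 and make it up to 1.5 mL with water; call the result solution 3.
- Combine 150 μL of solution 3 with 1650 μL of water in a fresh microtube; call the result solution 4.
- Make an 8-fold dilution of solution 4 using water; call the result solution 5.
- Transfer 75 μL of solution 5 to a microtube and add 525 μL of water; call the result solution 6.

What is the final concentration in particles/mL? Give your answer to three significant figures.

6.51 particles/mL

Step 1: 3 mL + 21 mL = 24 mL total → factor 24/3 = 8
Step 2: 250 μL brought to 3125 μL → factor 3125/250 = 12.5
Step 3: 125 μL brought to 1.5 mL → factor 1500/125 = 12
Step 4: 150 μL + 1650 μL = 1800 μL total → factor 1800/150 = 12
Step 5: 8-fold → factor 8
Step 6: 75 μL + 525 μL = 600 μL total → factor 600/75 = 8
Overall dilution factor = 8 × 12.5 × 12 × 12 × 8 × 8 = 9.216 × 10^5
Final = 6.00 × 10^6 particles/mL / 9.216 × 10^5 = 6.51 particles/mL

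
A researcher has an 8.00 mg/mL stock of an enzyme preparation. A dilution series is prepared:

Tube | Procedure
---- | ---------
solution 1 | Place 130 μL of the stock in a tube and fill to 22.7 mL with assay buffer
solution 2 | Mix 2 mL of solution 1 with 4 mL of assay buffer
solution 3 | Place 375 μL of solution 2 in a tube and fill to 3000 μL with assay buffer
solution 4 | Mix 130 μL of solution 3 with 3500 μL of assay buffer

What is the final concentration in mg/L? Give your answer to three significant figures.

Step 1: 130 μL brought to 22.7 mL → factor 22700/130 = 174.62
Step 2: 2 mL + 4 mL = 6 mL total → factor 6/2 = 3
Step 3: 375 μL brought to 3000 μL → factor 3000/375 = 8
Step 4: 130 μL + 3500 μL = 3630 μL total → factor 3630/130 = 27.923
Overall dilution factor = 174.62 × 3 × 8 × 27.923 = 1.1702 × 10^5
Final = 8.00 mg/mL / 1.1702 × 10^5 = 6.836 × 10^-5 mg/mL = 0.0684 mg/L

0.0684 mg/L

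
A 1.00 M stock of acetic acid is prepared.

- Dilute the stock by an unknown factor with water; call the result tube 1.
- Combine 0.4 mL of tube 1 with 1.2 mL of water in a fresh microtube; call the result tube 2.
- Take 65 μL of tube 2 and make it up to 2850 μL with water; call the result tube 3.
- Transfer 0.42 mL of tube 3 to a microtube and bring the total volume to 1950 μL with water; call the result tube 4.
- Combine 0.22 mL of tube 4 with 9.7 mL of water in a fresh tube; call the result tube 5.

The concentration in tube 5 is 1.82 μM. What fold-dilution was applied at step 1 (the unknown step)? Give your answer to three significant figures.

15.0-fold

Step 1: unknown factor x
Step 2: 0.4 mL + 1.2 mL = 1.6 mL total → factor 1.6/0.4 = 4
Step 3: 65 μL brought to 2850 μL → factor 2850/65 = 43.846
Step 4: 0.42 mL brought to 1950 μL → factor 1.95/0.42 = 4.6429
Step 5: 0.22 mL + 9.7 mL = 9.92 mL total → factor 9.92/0.22 = 45.091
Product of known-step factors = 36717
Overall factor = 1.00 M / (1.82 μM) = 5.4945 × 10^5
x = 5.4945 × 10^5 / 36717 = 15.0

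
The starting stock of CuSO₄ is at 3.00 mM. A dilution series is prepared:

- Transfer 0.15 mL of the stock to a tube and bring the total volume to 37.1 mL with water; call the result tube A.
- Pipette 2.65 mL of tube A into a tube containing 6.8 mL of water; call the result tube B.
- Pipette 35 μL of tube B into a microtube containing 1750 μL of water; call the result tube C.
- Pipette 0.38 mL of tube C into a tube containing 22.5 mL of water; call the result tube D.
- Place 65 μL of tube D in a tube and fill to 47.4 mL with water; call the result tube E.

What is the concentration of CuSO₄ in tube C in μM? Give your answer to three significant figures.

Step 1: 0.15 mL brought to 37.1 mL → factor 37.1/0.15 = 247.33
Step 2: 2.65 mL + 6.8 mL = 9.45 mL total → factor 9.45/2.65 = 3.566
Step 3: 35 μL + 1750 μL = 1785 μL total → factor 1785/35 = 51
Dilution factor through tube C = 247.33 × 3.566 × 51 = 44982
[tube C] = 3.00 mM / 44982 = 6.669 × 10^-5 mM = 0.0667 μM

0.0667 μM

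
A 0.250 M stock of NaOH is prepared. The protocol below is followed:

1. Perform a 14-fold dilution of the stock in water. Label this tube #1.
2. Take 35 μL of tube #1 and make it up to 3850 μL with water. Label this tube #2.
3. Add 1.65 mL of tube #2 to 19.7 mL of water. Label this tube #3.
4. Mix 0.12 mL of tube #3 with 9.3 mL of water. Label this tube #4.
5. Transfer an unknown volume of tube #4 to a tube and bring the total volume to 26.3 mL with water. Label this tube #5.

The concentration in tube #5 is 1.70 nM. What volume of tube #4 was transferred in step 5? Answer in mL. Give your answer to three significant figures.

Step 1: 14-fold → factor 14
Step 2: 35 μL brought to 3850 μL → factor 3850/35 = 110
Step 3: 1.65 mL + 19.7 mL = 21.35 mL total → factor 21.35/1.65 = 12.939
Step 4: 0.12 mL + 9.3 mL = 9.42 mL total → factor 9.42/0.12 = 78.5
Step 5: v brought to 26.3 mL → factor = 26.3 mL/v
Product of known-step factors = 1.5642 × 10^6
Overall factor = 0.250 M / (1.70 nM) = 1.4706 × 10^8
Step-5 factor = 1.4706 × 10^8 / 1.5642 × 10^6 = 94.013
v = 26.3 mL / 94.013 = 0.280 mL

0.280 mL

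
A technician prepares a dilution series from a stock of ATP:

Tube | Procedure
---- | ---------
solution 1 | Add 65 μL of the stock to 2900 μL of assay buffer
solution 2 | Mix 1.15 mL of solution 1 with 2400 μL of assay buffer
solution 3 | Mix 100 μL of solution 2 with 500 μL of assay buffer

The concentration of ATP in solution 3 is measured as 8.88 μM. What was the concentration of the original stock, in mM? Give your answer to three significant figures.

Step 1: 65 μL + 2900 μL = 2965 μL total → factor 2965/65 = 45.615
Step 2: 1.15 mL + 2400 μL = 3.55 mL total → factor 3.55/1.15 = 3.087
Step 3: 100 μL + 500 μL = 600 μL total → factor 600/100 = 6
Overall dilution factor = 45.615 × 3.087 × 6 = 844.88
Stock = 8.88 μM × 844.88 = 7503 μM = 7.50 mM

7.50 mM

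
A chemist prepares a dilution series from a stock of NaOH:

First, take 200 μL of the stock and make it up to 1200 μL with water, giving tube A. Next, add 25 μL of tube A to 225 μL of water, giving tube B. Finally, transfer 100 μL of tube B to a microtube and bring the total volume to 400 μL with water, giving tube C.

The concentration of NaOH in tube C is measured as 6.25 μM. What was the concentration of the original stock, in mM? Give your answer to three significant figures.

1.50 mM

Step 1: 200 μL brought to 1200 μL → factor 1200/200 = 6
Step 2: 25 μL + 225 μL = 250 μL total → factor 250/25 = 10
Step 3: 100 μL brought to 400 μL → factor 400/100 = 4
Overall dilution factor = 6 × 10 × 4 = 240
Stock = 6.25 μM × 240 = 1500 μM = 1.50 mM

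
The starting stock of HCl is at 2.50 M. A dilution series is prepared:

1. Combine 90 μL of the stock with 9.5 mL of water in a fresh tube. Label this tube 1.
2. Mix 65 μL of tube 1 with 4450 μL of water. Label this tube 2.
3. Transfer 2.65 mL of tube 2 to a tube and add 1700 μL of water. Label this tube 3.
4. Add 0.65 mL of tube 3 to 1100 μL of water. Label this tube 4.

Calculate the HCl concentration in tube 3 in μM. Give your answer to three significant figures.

Step 1: 90 μL + 9.5 mL = 9590 μL total → factor 9590/90 = 106.56
Step 2: 65 μL + 4450 μL = 4515 μL total → factor 4515/65 = 69.462
Step 3: 2.65 mL + 1700 μL = 4.35 mL total → factor 4.35/2.65 = 1.6415
Dilution factor through tube 3 = 106.56 × 69.462 × 1.6415 = 12150
[tube 3] = 2.50 M / 12150 = 0.0002058 M = 206 μM

206 μM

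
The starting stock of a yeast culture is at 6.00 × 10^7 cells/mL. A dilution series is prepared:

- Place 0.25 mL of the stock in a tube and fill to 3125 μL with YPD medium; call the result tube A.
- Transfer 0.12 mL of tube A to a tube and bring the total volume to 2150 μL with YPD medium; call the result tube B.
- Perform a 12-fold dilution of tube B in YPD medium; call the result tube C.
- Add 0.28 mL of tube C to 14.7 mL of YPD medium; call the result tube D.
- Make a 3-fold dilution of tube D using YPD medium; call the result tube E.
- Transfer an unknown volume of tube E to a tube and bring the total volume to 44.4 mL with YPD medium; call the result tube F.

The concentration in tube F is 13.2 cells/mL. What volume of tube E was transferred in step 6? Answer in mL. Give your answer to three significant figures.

Step 1: 0.25 mL brought to 3125 μL → factor 3.125/0.25 = 12.5
Step 2: 0.12 mL brought to 2150 μL → factor 2.15/0.12 = 17.917
Step 3: 12-fold → factor 12
Step 4: 0.28 mL + 14.7 mL = 14.98 mL total → factor 14.98/0.28 = 53.5
Step 5: 3-fold → factor 3
Step 6: v brought to 44.4 mL → factor = 44.4 mL/v
Product of known-step factors = 4.3134 × 10^5
Overall factor = 6.00 × 10^7 cells/mL / (13.2 cells/mL) = 4.5455 × 10^6
Step-6 factor = 4.5455 × 10^6 / 4.3134 × 10^5 = 10.538
v = 44.4 mL / 10.538 = 4.21 mL

4.21 mL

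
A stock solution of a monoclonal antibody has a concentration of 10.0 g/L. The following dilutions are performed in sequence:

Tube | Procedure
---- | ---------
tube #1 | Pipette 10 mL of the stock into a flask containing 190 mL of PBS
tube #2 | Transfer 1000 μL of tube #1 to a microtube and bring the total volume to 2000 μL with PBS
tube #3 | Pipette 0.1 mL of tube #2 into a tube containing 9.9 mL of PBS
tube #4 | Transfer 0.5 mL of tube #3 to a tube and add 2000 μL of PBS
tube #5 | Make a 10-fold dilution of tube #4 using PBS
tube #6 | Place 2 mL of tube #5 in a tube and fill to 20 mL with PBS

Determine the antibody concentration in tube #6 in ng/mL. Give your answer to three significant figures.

5.00 ng/mL

Step 1: 10 mL + 190 mL = 200 mL total → factor 200/10 = 20
Step 2: 1000 μL brought to 2000 μL → factor 2000/1000 = 2
Step 3: 0.1 mL + 9.9 mL = 10 mL total → factor 10/0.1 = 100
Step 4: 0.5 mL + 2000 μL = 2.5 mL total → factor 2.5/0.5 = 5
Step 5: 10-fold → factor 10
Step 6: 2 mL brought to 20 mL → factor 20/2 = 10
Overall dilution factor = 20 × 2 × 100 × 5 × 10 × 10 = 2 × 10^6
Final = 10.0 g/L / 2 × 10^6 = 5.000 × 10^-6 g/L = 5.00 ng/mL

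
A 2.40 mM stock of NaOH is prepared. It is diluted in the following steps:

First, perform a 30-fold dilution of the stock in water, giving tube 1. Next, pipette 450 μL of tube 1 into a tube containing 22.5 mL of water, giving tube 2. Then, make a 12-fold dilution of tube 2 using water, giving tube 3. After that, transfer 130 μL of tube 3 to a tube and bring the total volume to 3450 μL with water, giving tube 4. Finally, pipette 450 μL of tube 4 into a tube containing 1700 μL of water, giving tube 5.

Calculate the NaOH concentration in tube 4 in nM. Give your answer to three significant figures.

4.93 nM

Step 1: 30-fold → factor 30
Step 2: 450 μL + 22.5 mL = 22950 μL total → factor 22950/450 = 51
Step 3: 12-fold → factor 12
Step 4: 130 μL brought to 3450 μL → factor 3450/130 = 26.538
Dilution factor through tube 4 = 30 × 51 × 12 × 26.538 = 4.8725 × 10^5
[tube 4] = 2.40 mM / 4.8725 × 10^5 = 4.926 × 10^-6 mM = 4.93 nM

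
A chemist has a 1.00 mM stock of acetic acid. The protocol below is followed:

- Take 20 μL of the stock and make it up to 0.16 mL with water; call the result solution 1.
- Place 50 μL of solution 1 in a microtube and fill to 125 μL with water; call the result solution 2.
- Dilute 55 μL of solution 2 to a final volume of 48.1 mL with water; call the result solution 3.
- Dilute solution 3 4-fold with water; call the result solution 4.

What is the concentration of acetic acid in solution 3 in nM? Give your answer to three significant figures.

57.2 nM

Step 1: 20 μL brought to 0.16 mL → factor 160/20 = 8
Step 2: 50 μL brought to 125 μL → factor 125/50 = 2.5
Step 3: 55 μL brought to 48.1 mL → factor 48100/55 = 874.55
Dilution factor through solution 3 = 8 × 2.5 × 874.55 = 17491
[solution 3] = 1.00 mM / 17491 = 5.717 × 10^-5 mM = 57.2 nM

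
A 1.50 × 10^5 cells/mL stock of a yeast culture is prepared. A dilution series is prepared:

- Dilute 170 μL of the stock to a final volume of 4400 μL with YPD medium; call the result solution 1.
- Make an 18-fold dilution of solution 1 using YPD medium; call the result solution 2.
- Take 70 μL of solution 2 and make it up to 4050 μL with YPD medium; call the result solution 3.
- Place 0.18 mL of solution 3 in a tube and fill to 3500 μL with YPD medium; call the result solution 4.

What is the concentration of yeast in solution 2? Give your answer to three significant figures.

322 cells/mL

Step 1: 170 μL brought to 4400 μL → factor 4400/170 = 25.882
Step 2: 18-fold → factor 18
Dilution factor through solution 2 = 25.882 × 18 = 465.88
[solution 2] = 1.50 × 10^5 cells/mL / 465.88 = 322 cells/mL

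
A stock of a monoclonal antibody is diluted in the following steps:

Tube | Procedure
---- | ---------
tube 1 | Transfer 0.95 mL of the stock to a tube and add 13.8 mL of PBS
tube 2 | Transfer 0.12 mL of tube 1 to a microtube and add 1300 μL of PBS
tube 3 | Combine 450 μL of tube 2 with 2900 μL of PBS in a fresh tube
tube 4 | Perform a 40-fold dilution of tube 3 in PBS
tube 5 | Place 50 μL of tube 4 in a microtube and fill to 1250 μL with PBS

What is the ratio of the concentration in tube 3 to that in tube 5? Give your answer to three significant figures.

Step 1: 0.95 mL + 13.8 mL = 14.75 mL total → factor 14.75/0.95 = 15.526
Step 2: 0.12 mL + 1300 μL = 1.42 mL total → factor 1.42/0.12 = 11.833
Step 3: 450 μL + 2900 μL = 3350 μL total → factor 3350/450 = 7.4444
Step 4: 40-fold → factor 40
Step 5: 50 μL brought to 1250 μL → factor 1250/50 = 25
Dilution factor to tube 3 = 1367.8; to tube 5 = 1.3678 × 10^6
[tube 3]/[tube 5] = (factor to tube 5)/(factor to tube 3) = 1.3678 × 10^6/1367.8 = 1.00 × 10^3

1.00 × 10^3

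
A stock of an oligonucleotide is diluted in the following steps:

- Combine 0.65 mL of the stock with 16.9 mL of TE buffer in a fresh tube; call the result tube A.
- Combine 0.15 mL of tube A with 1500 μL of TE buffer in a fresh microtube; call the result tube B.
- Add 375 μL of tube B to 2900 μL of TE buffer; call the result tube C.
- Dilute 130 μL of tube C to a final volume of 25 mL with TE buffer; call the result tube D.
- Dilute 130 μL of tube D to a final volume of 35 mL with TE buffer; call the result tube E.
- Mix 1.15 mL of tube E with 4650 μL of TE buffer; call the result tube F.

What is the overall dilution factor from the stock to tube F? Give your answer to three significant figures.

Step 1: 0.65 mL + 16.9 mL = 17.55 mL total → factor 17.55/0.65 = 27
Step 2: 0.15 mL + 1500 μL = 1.65 mL total → factor 1.65/0.15 = 11
Step 3: 375 μL + 2900 μL = 3275 μL total → factor 3275/375 = 8.7333
Step 4: 130 μL brought to 25 mL → factor 25000/130 = 192.31
Step 5: 130 μL brought to 35 mL → factor 35000/130 = 269.23
Step 6: 1.15 mL + 4650 μL = 5.8 mL total → factor 5.8/1.15 = 5.0435
Overall dilution factor = 27 × 11 × 8.7333 × 192.31 × 269.23 × 5.0435 = 6.7731 × 10^8

6.77 × 10^8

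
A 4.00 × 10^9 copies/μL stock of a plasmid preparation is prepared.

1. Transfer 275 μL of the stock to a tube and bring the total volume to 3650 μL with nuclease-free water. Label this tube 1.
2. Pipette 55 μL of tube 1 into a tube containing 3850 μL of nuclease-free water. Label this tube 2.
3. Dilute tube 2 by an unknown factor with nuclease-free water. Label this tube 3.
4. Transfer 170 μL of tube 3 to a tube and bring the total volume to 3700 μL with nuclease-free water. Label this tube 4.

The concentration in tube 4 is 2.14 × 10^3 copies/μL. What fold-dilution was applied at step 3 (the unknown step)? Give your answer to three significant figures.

Step 1: 275 μL brought to 3650 μL → factor 3650/275 = 13.273
Step 2: 55 μL + 3850 μL = 3905 μL total → factor 3905/55 = 71
Step 3: unknown factor x
Step 4: 170 μL brought to 3700 μL → factor 3700/170 = 21.765
Product of known-step factors = 20510
Overall factor = 4.00 × 10^9 copies/μL / (2.14 × 10^3 copies/μL) = 1.8692 × 10^6
x = 1.8692 × 10^6 / 20510 = 91.1

91.1-fold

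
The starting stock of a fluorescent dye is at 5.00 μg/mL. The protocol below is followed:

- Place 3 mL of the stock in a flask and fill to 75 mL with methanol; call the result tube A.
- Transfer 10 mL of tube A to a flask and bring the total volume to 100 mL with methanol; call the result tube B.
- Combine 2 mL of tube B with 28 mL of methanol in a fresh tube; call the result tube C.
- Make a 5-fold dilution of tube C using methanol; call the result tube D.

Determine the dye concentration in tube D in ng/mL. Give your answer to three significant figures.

0.267 ng/mL

Step 1: 3 mL brought to 75 mL → factor 75/3 = 25
Step 2: 10 mL brought to 100 mL → factor 100/10 = 10
Step 3: 2 mL + 28 mL = 30 mL total → factor 30/2 = 15
Step 4: 5-fold → factor 5
Overall dilution factor = 25 × 10 × 15 × 5 = 18750
Final = 5.00 μg/mL / 18750 = 0.0002667 μg/mL = 0.267 ng/mL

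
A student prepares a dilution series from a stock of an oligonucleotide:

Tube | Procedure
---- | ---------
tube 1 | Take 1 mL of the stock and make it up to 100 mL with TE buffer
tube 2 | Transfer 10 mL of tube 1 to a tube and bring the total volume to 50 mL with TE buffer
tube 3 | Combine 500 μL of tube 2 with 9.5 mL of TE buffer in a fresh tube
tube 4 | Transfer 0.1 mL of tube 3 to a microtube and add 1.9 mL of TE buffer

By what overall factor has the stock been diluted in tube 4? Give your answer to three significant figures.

2.00 × 10^5

Step 1: 1 mL brought to 100 mL → factor 100/1 = 100
Step 2: 10 mL brought to 50 mL → factor 50/10 = 5
Step 3: 500 μL + 9.5 mL = 10000 μL total → factor 10000/500 = 20
Step 4: 0.1 mL + 1.9 mL = 2 mL total → factor 2/0.1 = 20
Overall dilution factor = 100 × 5 × 20 × 20 = 2 × 10^5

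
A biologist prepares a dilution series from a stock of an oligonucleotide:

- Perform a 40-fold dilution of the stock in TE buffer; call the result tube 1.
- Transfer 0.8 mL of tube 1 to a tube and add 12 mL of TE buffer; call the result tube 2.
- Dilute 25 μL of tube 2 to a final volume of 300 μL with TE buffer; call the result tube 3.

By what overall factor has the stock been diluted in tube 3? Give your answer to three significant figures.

Step 1: 40-fold → factor 40
Step 2: 0.8 mL + 12 mL = 12.8 mL total → factor 12.8/0.8 = 16
Step 3: 25 μL brought to 300 μL → factor 300/25 = 12
Overall dilution factor = 40 × 16 × 12 = 7680

7.68 × 10^3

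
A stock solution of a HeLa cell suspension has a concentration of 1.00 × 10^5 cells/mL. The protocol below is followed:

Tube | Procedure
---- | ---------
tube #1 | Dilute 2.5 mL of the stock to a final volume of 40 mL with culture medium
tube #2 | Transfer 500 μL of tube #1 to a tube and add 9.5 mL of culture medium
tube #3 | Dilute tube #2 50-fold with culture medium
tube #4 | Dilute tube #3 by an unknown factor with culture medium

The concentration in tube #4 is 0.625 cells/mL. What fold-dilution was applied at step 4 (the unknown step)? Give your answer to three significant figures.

10.0-fold

Step 1: 2.5 mL brought to 40 mL → factor 40/2.5 = 16
Step 2: 500 μL + 9.5 mL = 10000 μL total → factor 10000/500 = 20
Step 3: 50-fold → factor 50
Step 4: unknown factor x
Product of known-step factors = 16000
Overall factor = 1.00 × 10^5 cells/mL / (0.625 cells/mL) = 1.6 × 10^5
x = 1.6 × 10^5 / 16000 = 10.0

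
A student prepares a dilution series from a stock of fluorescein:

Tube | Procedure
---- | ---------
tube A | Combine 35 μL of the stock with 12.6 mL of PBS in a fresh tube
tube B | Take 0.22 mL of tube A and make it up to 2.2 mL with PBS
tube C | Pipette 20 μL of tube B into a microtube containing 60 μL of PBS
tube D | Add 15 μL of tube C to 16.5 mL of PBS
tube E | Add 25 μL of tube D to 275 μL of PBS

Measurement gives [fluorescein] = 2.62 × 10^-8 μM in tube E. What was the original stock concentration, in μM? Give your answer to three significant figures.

5.00 μM

Step 1: 35 μL + 12.6 mL = 12635 μL total → factor 12635/35 = 361
Step 2: 0.22 mL brought to 2.2 mL → factor 2.2/0.22 = 10
Step 3: 20 μL + 60 μL = 80 μL total → factor 80/20 = 4
Step 4: 15 μL + 16.5 mL = 16515 μL total → factor 16515/15 = 1101
Step 5: 25 μL + 275 μL = 300 μL total → factor 300/25 = 12
Overall dilution factor = 361 × 10 × 4 × 1101 × 12 = 1.9078 × 10^8
Stock = 2.62 × 10^-8 μM × 1.9078 × 10^8 = 5.00 μM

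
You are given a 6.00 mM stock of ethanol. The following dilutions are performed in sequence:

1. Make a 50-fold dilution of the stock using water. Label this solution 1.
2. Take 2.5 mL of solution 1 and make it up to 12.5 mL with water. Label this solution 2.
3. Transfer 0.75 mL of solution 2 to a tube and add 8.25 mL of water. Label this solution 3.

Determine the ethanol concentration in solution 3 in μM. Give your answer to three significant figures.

Step 1: 50-fold → factor 50
Step 2: 2.5 mL brought to 12.5 mL → factor 12.5/2.5 = 5
Step 3: 0.75 mL + 8.25 mL = 9 mL total → factor 9/0.75 = 12
Overall dilution factor = 50 × 5 × 12 = 3000
Final = 6.00 mM / 3000 = 0.002000 mM = 2.00 μM

2.00 μM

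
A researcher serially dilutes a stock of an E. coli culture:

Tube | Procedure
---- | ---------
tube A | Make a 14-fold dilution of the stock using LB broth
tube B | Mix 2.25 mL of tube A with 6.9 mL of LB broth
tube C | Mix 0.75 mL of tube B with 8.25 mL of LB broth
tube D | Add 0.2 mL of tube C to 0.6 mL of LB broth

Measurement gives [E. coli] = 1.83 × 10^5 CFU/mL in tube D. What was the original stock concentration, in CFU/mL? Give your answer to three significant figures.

5.00 × 10^8 CFU/mL

Step 1: 14-fold → factor 14
Step 2: 2.25 mL + 6.9 mL = 9.15 mL total → factor 9.15/2.25 = 4.0667
Step 3: 0.75 mL + 8.25 mL = 9 mL total → factor 9/0.75 = 12
Step 4: 0.2 mL + 0.6 mL = 0.8 mL total → factor 0.8/0.2 = 4
Overall dilution factor = 14 × 4.0667 × 12 × 4 = 2732.8
Stock = 1.83 × 10^5 CFU/mL × 2732.8 = 5.00 × 10^8 CFU/mL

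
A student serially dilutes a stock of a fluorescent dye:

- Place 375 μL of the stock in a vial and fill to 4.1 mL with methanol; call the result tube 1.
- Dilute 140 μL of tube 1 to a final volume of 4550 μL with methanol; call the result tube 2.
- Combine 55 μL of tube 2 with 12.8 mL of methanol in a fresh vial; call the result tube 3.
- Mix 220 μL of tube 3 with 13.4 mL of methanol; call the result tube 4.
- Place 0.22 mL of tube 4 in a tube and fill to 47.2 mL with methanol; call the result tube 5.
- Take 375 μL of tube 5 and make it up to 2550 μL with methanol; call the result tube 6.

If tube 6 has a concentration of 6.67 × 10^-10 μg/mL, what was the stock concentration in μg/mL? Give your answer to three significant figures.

5.00 μg/mL

Step 1: 375 μL brought to 4.1 mL → factor 4100/375 = 10.933
Step 2: 140 μL brought to 4550 μL → factor 4550/140 = 32.5
Step 3: 55 μL + 12.8 mL = 12855 μL total → factor 12855/55 = 233.73
Step 4: 220 μL + 13.4 mL = 13620 μL total → factor 13620/220 = 61.909
Step 5: 0.22 mL brought to 47.2 mL → factor 47.2/0.22 = 214.55
Step 6: 375 μL brought to 2550 μL → factor 2550/375 = 6.8
Overall dilution factor = 10.933 × 32.5 × 233.73 × 61.909 × 214.55 × 6.8 = 7.5012 × 10^9
Stock = 6.67 × 10^-10 μg/mL × 7.5012 × 10^9 = 5.00 μg/mL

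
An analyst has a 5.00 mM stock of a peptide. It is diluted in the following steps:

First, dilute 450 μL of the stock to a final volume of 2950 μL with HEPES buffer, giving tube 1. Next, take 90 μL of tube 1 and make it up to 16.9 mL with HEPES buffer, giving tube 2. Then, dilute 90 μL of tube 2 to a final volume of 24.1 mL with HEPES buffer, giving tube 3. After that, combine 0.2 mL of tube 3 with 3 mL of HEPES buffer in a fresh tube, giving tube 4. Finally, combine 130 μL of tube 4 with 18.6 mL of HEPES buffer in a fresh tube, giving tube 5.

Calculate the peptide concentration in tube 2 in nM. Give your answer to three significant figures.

4.06 × 10^3 nM

Step 1: 450 μL brought to 2950 μL → factor 2950/450 = 6.5556
Step 2: 90 μL brought to 16.9 mL → factor 16900/90 = 187.78
Dilution factor through tube 2 = 6.5556 × 187.78 = 1231
[tube 2] = 5.00 mM / 1231 = 0.004062 mM = 4.06 × 10^3 nM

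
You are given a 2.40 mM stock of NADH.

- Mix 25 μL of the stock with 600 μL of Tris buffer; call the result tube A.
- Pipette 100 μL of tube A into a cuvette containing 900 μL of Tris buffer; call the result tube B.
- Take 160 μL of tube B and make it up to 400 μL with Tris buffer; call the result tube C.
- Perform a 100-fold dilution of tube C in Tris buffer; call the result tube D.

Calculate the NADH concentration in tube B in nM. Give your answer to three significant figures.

Step 1: 25 μL + 600 μL = 625 μL total → factor 625/25 = 25
Step 2: 100 μL + 900 μL = 1000 μL total → factor 1000/100 = 10
Dilution factor through tube B = 25 × 10 = 250
[tube B] = 2.40 mM / 250 = 0.009600 mM = 9.60 × 10^3 nM

9.60 × 10^3 nM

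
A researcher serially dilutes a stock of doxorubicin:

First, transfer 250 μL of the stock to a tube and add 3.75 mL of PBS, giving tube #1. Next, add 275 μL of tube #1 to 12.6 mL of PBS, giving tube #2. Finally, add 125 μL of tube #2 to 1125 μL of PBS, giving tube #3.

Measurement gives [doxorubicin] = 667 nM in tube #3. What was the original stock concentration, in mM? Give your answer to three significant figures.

Step 1: 250 μL + 3.75 mL = 4000 μL total → factor 4000/250 = 16
Step 2: 275 μL + 12.6 mL = 12875 μL total → factor 12875/275 = 46.818
Step 3: 125 μL + 1125 μL = 1250 μL total → factor 1250/125 = 10
Overall dilution factor = 16 × 46.818 × 10 = 7490.9
Stock = 667 nM × 7490.9 = 4.996 × 10^6 nM = 5.00 mM

5.00 mM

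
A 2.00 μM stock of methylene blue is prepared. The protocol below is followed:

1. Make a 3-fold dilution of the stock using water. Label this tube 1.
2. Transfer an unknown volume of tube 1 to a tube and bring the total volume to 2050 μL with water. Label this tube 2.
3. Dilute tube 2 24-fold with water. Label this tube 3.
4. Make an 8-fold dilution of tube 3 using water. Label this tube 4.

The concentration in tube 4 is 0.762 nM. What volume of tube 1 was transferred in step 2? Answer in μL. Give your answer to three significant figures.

450 μL

Step 1: 3-fold → factor 3
Step 2: v brought to 2050 μL → factor = 2050 μL/v
Step 3: 24-fold → factor 24
Step 4: 8-fold → factor 8
Product of known-step factors = 576
Overall factor = 2.00 μM / (0.762 nM) = 2624.7
Step-2 factor = 2624.7 / 576 = 4.5567
v = 2050 μL / 4.5567 = 450 μL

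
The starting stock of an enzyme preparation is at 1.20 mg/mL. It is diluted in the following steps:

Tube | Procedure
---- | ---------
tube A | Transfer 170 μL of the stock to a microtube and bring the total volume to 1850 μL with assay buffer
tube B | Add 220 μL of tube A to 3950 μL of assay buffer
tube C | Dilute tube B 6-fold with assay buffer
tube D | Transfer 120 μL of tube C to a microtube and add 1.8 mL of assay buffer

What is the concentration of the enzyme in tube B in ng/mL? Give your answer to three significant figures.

Step 1: 170 μL brought to 1850 μL → factor 1850/170 = 10.882
Step 2: 220 μL + 3950 μL = 4170 μL total → factor 4170/220 = 18.955
Dilution factor through tube B = 10.882 × 18.955 = 206.27
[tube B] = 1.20 mg/mL / 206.27 = 0.005818 mg/mL = 5.82 × 10^3 ng/mL

5.82 × 10^3 ng/mL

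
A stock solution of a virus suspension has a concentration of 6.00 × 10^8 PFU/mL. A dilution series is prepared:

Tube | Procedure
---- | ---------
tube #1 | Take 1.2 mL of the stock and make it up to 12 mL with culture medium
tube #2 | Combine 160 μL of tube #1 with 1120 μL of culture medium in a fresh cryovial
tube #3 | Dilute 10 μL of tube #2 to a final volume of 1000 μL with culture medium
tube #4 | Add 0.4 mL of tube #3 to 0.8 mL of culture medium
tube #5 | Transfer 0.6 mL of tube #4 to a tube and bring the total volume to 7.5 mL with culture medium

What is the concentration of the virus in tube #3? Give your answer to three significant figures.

Step 1: 1.2 mL brought to 12 mL → factor 12/1.2 = 10
Step 2: 160 μL + 1120 μL = 1280 μL total → factor 1280/160 = 8
Step 3: 10 μL brought to 1000 μL → factor 1000/10 = 100
Dilution factor through tube #3 = 10 × 8 × 100 = 8000
[tube #3] = 6.00 × 10^8 PFU/mL / 8000 = 7.50 × 10^4 PFU/mL

7.50 × 10^4 PFU/mL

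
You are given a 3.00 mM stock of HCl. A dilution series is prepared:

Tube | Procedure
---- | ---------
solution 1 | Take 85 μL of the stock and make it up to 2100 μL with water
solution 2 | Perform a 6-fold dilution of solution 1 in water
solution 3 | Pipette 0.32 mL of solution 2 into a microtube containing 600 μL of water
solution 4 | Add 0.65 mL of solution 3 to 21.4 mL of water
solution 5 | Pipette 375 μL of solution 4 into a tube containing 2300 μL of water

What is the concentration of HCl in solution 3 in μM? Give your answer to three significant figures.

7.04 μM

Step 1: 85 μL brought to 2100 μL → factor 2100/85 = 24.706
Step 2: 6-fold → factor 6
Step 3: 0.32 mL + 600 μL = 0.92 mL total → factor 0.92/0.32 = 2.875
Dilution factor through solution 3 = 24.706 × 6 × 2.875 = 426.18
[solution 3] = 3.00 mM / 426.18 = 0.007039 mM = 7.04 μM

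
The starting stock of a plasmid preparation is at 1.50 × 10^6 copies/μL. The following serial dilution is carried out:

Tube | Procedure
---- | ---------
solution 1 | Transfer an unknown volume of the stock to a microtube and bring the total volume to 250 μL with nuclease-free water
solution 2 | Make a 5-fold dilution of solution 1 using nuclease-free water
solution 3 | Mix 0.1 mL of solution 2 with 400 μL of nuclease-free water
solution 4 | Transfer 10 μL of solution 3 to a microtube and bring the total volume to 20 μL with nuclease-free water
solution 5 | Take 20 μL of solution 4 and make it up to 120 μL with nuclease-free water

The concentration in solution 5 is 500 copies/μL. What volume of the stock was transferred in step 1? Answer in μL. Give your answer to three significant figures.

Step 1: v brought to 250 μL → factor = 250 μL/v
Step 2: 5-fold → factor 5
Step 3: 0.1 mL + 400 μL = 0.5 mL total → factor 0.5/0.1 = 5
Step 4: 10 μL brought to 20 μL → factor 20/10 = 2
Step 5: 20 μL brought to 120 μL → factor 120/20 = 6
Product of known-step factors = 300
Overall factor = 1.50 × 10^6 copies/μL / (500 copies/μL) = 3000
Step-1 factor = 3000 / 300 = 10
v = 250 μL / 10 = 25.0 μL

25.0 μL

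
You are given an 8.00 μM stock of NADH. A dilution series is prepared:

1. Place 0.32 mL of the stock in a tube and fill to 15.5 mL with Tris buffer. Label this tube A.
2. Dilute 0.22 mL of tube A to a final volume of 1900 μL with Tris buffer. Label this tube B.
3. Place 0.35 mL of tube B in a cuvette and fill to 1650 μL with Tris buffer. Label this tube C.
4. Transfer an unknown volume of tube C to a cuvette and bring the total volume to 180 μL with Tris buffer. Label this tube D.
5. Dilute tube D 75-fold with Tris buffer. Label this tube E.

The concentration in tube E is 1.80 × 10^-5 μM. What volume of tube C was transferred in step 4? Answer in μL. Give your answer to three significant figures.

59.9 μL

Step 1: 0.32 mL brought to 15.5 mL → factor 15.5/0.32 = 48.438
Step 2: 0.22 mL brought to 1900 μL → factor 1.9/0.22 = 8.6364
Step 3: 0.35 mL brought to 1650 μL → factor 1.65/0.35 = 4.7143
Step 4: v brought to 180 μL → factor = 180 μL/v
Step 5: 75-fold → factor 75
Product of known-step factors = 1.4791 × 10^5
Overall factor = 8.00 μM / (1.80 × 10^-5 μM) = 4.4444 × 10^5
Step-4 factor = 4.4444 × 10^5 / 1.4791 × 10^5 = 3.0049
v = 180 μL / 3.0049 = 59.9 μL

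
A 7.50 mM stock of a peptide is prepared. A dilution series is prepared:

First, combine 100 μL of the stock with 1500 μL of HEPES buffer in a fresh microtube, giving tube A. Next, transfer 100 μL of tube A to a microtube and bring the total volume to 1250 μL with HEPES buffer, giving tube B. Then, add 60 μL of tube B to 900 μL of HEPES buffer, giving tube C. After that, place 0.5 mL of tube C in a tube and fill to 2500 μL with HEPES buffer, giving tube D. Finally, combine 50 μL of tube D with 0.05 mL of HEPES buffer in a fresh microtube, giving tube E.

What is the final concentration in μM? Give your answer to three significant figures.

Step 1: 100 μL + 1500 μL = 1600 μL total → factor 1600/100 = 16
Step 2: 100 μL brought to 1250 μL → factor 1250/100 = 12.5
Step 3: 60 μL + 900 μL = 960 μL total → factor 960/60 = 16
Step 4: 0.5 mL brought to 2500 μL → factor 2.5/0.5 = 5
Step 5: 50 μL + 0.05 mL = 100 μL total → factor 100/50 = 2
Overall dilution factor = 16 × 12.5 × 16 × 5 × 2 = 32000
Final = 7.50 mM / 32000 = 0.0002344 mM = 0.234 μM

0.234 μM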